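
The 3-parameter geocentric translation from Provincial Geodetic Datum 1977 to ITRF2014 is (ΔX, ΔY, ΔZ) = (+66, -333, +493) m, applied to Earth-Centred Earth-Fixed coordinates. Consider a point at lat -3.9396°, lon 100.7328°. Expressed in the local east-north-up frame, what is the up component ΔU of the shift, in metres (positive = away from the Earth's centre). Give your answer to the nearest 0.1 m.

ΔU = -372.5 m

At φ = -3.9396°, λ = 100.7328°: sin φ = -0.068705, cos φ = 0.997637, sin λ = 0.982506, cos λ = -0.186229.
ΔU = cos φ cos λ·ΔX + cos φ sin λ·ΔY + sin φ·ΔZ = (0.997637)(-0.186229)(66) + (0.997637)(0.982506)(-333) + (-0.068705)(493) = -372.54 m.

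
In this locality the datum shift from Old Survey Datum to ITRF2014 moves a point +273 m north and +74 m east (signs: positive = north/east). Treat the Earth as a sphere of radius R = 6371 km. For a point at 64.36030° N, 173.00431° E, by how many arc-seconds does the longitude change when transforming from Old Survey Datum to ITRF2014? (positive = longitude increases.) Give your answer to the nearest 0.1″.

At latitude 64.36030°, cos φ = 0.432711.
One radian of longitude at latitude φ spans R cos φ, so Δλ = ΔE / (R cos φ) = 74.0 / (6371000 × 0.432711) = 2.6843e-05 rad = 5.537″.

Δλ = 5.5″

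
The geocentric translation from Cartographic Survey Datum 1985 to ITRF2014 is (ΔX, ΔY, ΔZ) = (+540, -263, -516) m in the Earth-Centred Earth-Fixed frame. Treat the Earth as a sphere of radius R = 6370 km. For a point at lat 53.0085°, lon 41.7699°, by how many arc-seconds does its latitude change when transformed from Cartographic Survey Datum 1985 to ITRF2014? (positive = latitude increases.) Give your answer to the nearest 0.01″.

sin φ = 0.798725, cos φ = 0.601697, sin λ = 0.666141, cos λ = 0.745826.
North component: ΔN = −sin φ cos λ·ΔX − sin φ sin λ·ΔY + cos φ·ΔZ = −(0.798725)(0.745826)(540) − (0.798725)(0.666141)(-263) + (0.601697)(-516) = -492.23 m.
1° of latitude spans πR/180 = 111177 m, so Δφ = -492.23 / 111177 × 3600 = -15.939″.

Δφ = -15.94″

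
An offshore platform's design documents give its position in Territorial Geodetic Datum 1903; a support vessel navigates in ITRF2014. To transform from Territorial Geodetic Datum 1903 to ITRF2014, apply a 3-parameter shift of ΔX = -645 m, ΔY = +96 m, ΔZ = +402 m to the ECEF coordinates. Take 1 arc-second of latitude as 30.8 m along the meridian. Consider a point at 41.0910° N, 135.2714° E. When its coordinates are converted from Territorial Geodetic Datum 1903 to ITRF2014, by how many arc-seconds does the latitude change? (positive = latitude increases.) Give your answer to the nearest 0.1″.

sin φ = 0.657257, cos φ = 0.753667, sin λ = 0.703749, cos λ = -0.710448.
North component: ΔN = −sin φ cos λ·ΔX − sin φ sin λ·ΔY + cos φ·ΔZ = −(0.657257)(-0.710448)(-645) − (0.657257)(0.703749)(96) + (0.753667)(402) = -42.61 m.
1° of latitude spans 3600 × 30.80 = 110880 m, so Δφ = -42.61 / 110880 × 3600 = -1.383″.

Δφ = -1.4″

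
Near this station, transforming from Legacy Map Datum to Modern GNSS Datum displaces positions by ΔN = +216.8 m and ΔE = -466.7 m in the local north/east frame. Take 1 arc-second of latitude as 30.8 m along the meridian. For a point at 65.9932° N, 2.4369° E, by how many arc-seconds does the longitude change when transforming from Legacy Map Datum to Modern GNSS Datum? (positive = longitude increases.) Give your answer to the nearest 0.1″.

Δλ = -37.2″

At latitude 65.9932°, cos φ = 0.406845.
1″ of longitude at this latitude = 30.80 × cos φ = 12.5308 m, so Δλ = -466.7 / 12.5308 = -37.244″.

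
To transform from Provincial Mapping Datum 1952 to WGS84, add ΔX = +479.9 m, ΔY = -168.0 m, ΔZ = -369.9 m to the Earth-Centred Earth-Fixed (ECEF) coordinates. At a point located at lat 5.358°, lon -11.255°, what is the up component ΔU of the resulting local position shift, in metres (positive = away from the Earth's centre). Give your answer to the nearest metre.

ΔU = 467 m

At φ = 5.358°, λ = -11.255°: sin φ = 0.093379, cos φ = 0.995631, sin λ = -0.195176, cos λ = 0.980768.
ΔU = cos φ cos λ·ΔX + cos φ sin λ·ΔY + sin φ·ΔZ = (0.995631)(0.980768)(479.9) + (0.995631)(-0.195176)(-168.0) + (0.093379)(-369.9) = 466.72 m.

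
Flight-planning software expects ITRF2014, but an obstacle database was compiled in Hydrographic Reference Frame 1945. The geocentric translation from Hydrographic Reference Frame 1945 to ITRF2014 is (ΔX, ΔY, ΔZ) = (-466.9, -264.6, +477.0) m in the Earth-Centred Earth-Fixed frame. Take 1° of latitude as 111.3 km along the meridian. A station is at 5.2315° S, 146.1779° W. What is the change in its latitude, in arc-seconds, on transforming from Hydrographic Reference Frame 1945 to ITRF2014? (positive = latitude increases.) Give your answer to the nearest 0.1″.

sin φ = -0.091180, cos φ = 0.995834, sin λ = -0.556616, cos λ = -0.830770.
North component: ΔN = −sin φ cos λ·ΔX − sin φ sin λ·ΔY + cos φ·ΔZ = −(-0.091180)(-0.830770)(-466.9) − (-0.091180)(-0.556616)(-264.6) + (0.995834)(477.0) = 523.81 m.
1° of latitude spans 111300 m, so Δφ = 523.81 / 111300 × 3600 = 16.943″.

Δφ = 16.9″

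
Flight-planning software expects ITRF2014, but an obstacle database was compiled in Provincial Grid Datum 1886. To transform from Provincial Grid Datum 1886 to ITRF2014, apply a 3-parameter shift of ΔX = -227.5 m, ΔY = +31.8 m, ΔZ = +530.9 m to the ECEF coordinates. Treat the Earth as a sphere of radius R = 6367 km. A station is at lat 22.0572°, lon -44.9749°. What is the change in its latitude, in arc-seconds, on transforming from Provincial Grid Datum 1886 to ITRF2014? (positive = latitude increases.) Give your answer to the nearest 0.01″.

Δφ = 18.17″

sin φ = 0.375532, cos φ = 0.926809, sin λ = -0.706797, cos λ = 0.707416.
North component: ΔN = −sin φ cos λ·ΔX − sin φ sin λ·ΔY + cos φ·ΔZ = −(0.375532)(0.707416)(-227.5) − (0.375532)(-0.706797)(31.8) + (0.926809)(530.9) = 560.92 m.
1° of latitude spans πR/180 = 111125 m, so Δφ = 560.92 / 111125 × 3600 = 18.172″.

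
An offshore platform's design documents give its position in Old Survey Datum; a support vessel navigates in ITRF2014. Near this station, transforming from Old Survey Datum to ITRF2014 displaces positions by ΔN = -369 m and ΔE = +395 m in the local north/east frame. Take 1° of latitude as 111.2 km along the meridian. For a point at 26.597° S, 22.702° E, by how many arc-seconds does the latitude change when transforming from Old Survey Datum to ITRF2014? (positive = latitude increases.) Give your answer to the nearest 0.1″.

Δφ = -11.9″

1° of latitude = 111.2 km, so Δφ = -369.0 / 111200 = -0.0033183° = -11.946″.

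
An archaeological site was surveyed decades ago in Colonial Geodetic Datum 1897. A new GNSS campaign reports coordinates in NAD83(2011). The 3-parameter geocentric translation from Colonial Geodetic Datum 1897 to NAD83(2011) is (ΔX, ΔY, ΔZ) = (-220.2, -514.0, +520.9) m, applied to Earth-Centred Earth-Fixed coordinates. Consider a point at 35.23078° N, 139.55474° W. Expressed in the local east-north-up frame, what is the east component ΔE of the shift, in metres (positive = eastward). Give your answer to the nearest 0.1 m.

The local east axis at (φ, λ) is (−sin λ, cos λ, 0), so ΔE = −sin(-139.55474°)·(-220.2) + cos(-139.55474°)·(-514.0) = 248.32 m.

ΔE = 248.3 m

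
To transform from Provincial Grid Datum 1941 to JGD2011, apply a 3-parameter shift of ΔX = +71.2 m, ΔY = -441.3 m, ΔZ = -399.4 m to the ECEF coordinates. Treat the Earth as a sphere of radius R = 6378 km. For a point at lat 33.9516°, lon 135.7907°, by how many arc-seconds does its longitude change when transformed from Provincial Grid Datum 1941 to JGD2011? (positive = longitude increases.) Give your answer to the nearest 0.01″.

sin φ = 0.558492, cos φ = 0.829510, sin λ = 0.697281, cos λ = -0.716797.
East component: ΔE = −sin λ·ΔX + cos λ·ΔY = −(0.697281)(71.2) + (-0.716797)(-441.3) = 266.68 m.
1° of latitude spans πR/180 = 111317 m; at latitude φ, 1° of longitude spans that × cos φ = 92338.6 m, so Δλ = 266.68 / 92338.6 × 3600 = 10.397″.

Δλ = 10.40″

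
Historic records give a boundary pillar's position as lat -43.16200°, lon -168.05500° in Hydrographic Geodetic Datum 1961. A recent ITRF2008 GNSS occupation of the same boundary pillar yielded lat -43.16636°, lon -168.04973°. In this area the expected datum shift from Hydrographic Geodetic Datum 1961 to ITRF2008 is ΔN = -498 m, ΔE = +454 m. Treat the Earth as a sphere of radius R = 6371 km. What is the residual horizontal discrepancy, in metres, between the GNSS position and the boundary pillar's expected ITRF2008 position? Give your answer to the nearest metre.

Observed coordinate differences: Δφ = -0.00436°, Δλ = +0.00527°.
Converting to metres (1° lat = 111195 m, cos φ = 0.729422): observed ΔN = -484.8 m, observed ΔE = 427.4 m.
Subtracting the expected shift leaves a residual of -484.8 − (-498) = 13.2 m north and 427.4 − (454) = -26.6 m east.
Residual distance = √(13.2² + (-26.6)²) = 29.7 m.

30 m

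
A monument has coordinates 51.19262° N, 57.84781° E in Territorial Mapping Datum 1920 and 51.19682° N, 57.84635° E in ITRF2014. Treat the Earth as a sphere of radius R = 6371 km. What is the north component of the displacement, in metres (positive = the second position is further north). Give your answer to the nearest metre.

ΔN = 467 m

Δφ = 51.19682° − 51.19262° = +0.00420°; Δλ = 57.84635° − 57.84781° = -0.00146°.
1° along a meridian = πR/180 = 111195 m.
ΔN = Δφ × 111195 = 467.0 m; ΔE = Δλ × 111195 × cos(51.19262°) = -0.00146 × 111195 × 0.626704 = -101.7 m.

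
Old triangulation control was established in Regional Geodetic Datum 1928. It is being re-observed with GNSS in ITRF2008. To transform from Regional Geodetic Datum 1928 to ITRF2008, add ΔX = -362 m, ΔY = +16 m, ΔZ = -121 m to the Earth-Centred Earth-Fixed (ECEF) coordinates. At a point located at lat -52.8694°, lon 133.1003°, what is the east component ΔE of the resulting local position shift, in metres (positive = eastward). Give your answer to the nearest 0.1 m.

ΔE = 253.4 m

At φ = -52.8694°, λ = 133.1003°: sin φ = -0.797262, cos φ = 0.603634, sin λ = 0.730159, cos λ = -0.683278.
ΔE = −sin λ·ΔX + cos λ·ΔY = −(0.730159)·(-362) + (-0.683278)·(16) = 253.39 m.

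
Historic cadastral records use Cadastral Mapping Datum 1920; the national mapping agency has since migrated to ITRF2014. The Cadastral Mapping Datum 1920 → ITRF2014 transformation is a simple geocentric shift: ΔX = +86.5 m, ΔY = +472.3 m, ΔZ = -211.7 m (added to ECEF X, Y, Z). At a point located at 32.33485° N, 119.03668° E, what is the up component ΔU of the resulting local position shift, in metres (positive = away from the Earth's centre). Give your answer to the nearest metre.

ΔU = 200 m

At φ = 32.33485°, λ = 119.03668°: sin φ = 0.534866, cos φ = 0.844937, sin λ = 0.874309, cos λ = -0.485369.
ΔU = cos φ cos λ·ΔX + cos φ sin λ·ΔY + sin φ·ΔZ = (0.844937)(-0.485369)(86.5) + (0.844937)(0.874309)(472.3) + (0.534866)(-211.7) = 200.20 m.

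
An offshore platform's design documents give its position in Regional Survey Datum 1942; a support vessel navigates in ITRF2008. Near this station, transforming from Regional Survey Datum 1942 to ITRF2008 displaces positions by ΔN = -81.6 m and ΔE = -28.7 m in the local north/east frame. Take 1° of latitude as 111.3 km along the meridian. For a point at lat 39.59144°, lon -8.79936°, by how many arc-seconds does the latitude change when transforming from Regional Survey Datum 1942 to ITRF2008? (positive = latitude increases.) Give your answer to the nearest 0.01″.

1° of latitude = 111.3 km, so Δφ = -81.6 / 111300 = -0.0007332° = -2.639″.

Δφ = -2.64″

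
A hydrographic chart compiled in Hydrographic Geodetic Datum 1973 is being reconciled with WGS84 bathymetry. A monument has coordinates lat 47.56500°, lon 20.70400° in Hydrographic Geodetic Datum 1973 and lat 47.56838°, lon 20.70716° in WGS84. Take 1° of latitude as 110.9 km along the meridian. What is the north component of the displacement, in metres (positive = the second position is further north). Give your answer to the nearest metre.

Δφ = 47.56838° − 47.56500° = +0.00338°; Δλ = 20.70716° − 20.70400° = +0.00316°.
ΔN = Δφ × 110900 = 374.8 m; ΔE = Δλ × 110900 × cos(47.56500°) = +0.00316 × 110900 × 0.674753 = 236.5 m.

ΔN = 375 m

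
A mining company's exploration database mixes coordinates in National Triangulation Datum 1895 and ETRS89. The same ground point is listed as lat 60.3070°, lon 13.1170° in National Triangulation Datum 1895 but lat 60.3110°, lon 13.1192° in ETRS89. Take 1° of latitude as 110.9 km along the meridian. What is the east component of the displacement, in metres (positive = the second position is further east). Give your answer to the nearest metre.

ΔE = 121 m

Δφ = 60.3110° − 60.3070° = +0.0040°; Δλ = 13.1192° − 13.1170° = +0.0022°.
ΔN = Δφ × 110900 = 443.6 m; ΔE = Δλ × 110900 × cos(60.3070°) = +0.0022 × 110900 × 0.495353 = 120.9 m.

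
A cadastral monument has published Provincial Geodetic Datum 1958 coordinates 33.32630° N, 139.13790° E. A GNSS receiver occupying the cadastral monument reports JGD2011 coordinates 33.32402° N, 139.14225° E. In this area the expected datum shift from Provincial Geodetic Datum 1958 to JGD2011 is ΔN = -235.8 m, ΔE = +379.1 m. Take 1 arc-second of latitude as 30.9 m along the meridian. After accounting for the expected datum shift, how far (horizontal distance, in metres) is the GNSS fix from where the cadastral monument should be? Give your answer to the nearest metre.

Observed coordinate differences: Δφ = -0.00228°, Δλ = +0.00435°.
Converting to metres (1° lat = 111240 m, cos φ = 0.835555): observed ΔN = -253.6 m, observed ΔE = 404.3 m.
Subtracting the expected shift leaves a residual of -253.6 − (-235.8) = -17.8 m north and 404.3 − (379.1) = 25.2 m east.
Residual distance = √((-17.8)² + 25.2²) = 30.9 m.

31 m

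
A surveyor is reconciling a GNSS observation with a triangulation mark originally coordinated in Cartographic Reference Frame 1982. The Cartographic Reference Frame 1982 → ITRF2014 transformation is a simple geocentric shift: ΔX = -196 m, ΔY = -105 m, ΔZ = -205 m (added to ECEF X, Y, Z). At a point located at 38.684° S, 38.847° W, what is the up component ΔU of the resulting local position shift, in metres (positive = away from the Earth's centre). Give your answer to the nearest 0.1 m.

The local up (radial) axis is (cos φ cos λ, cos φ sin λ, sin φ), giving ΔU = -119.159 + 51.411 + 128.130 = 60.38 m.

ΔU = 60.4 m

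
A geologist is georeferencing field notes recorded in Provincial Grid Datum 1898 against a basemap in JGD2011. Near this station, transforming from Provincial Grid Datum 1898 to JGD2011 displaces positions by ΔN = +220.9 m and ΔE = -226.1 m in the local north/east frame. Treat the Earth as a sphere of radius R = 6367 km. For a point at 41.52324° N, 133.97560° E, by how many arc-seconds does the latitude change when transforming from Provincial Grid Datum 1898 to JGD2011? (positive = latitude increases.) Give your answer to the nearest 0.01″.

On a sphere of radius R, 1 rad of latitude = R, so Δφ = ΔN / R = 220.9 / 6367000 = 3.4695e-05 rad = 7.156″.

Δφ = 7.16″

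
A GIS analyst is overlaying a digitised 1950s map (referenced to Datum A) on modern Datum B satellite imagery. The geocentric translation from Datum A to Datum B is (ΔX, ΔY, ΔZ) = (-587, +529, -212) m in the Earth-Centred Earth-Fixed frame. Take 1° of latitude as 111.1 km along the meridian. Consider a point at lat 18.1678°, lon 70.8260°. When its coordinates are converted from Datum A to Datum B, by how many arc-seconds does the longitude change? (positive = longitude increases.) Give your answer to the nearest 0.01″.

Δλ = 24.83″

sin φ = 0.311801, cos φ = 0.950147, sin λ = 0.944526, cos λ = 0.328438.
East component: ΔE = −sin λ·ΔX + cos λ·ΔY = −(0.944526)(-587) + (0.328438)(529) = 728.18 m.
1° of latitude spans 111100 m; at latitude φ, 1° of longitude spans that × cos φ = 105561.4 m, so Δλ = 728.18 / 105561.4 × 3600 = 24.833″.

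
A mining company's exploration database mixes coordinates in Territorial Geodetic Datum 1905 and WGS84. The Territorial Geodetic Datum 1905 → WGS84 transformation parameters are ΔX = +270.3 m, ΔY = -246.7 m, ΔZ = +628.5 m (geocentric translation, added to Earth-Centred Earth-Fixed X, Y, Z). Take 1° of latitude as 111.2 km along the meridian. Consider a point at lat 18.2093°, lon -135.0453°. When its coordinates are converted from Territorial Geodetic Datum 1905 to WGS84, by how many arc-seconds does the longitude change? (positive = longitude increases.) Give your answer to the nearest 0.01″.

sin φ = 0.312489, cos φ = 0.949921, sin λ = -0.706547, cos λ = -0.707666.
East component: ΔE = −sin λ·ΔX + cos λ·ΔY = −(-0.706547)(270.3) + (-0.707666)(-246.7) = 365.56 m.
1° of latitude spans 111200 m; at latitude φ, 1° of longitude spans that × cos φ = 105631.3 m, so Δλ = 365.56 / 105631.3 × 3600 = 12.459″.

Δλ = 12.46″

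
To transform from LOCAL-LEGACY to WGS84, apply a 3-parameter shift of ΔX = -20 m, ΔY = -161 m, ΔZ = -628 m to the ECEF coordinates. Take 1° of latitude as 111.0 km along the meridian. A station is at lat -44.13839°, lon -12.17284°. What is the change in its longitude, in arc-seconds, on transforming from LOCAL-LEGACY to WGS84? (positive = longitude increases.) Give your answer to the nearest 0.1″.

Δλ = -7.3″

sin φ = -0.696394, cos φ = 0.717660, sin λ = -0.210861, cos λ = 0.977516.
East component: ΔE = −sin λ·ΔX + cos λ·ΔY = −(-0.210861)(-20) + (0.977516)(-161) = -161.60 m.
1° of latitude spans 111000 m; at latitude φ, 1° of longitude spans that × cos φ = 79660.2 m, so Δλ = -161.60 / 79660.2 × 3600 = -7.303″.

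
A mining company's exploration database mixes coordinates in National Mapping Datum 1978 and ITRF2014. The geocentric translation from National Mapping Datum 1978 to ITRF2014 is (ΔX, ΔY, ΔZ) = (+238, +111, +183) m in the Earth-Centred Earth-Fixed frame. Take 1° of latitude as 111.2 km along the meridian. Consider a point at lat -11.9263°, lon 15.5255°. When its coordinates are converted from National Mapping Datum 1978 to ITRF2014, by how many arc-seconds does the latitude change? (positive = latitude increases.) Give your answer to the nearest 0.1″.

sin φ = -0.206653, cos φ = 0.978414, sin λ = 0.267667, cos λ = 0.963511.
North component: ΔN = −sin φ cos λ·ΔX − sin φ sin λ·ΔY + cos φ·ΔZ = −(-0.206653)(0.963511)(238) − (-0.206653)(0.267667)(111) + (0.978414)(183) = 232.58 m.
1° of latitude spans 111200 m, so Δφ = 232.58 / 111200 × 3600 = 7.530″.

Δφ = 7.5″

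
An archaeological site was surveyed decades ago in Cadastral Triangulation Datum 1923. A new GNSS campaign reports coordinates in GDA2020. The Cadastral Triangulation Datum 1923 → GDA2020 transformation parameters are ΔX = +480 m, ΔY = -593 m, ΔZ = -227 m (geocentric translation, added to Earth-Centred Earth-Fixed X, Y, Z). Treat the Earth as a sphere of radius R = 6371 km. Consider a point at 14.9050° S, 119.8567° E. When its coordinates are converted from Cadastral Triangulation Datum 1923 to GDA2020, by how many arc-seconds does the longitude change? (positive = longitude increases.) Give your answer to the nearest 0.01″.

sin φ = -0.257217, cos φ = 0.966354, sin λ = 0.867273, cos λ = -0.497832.
East component: ΔE = −sin λ·ΔX + cos λ·ΔY = −(0.867273)(480) + (-0.497832)(-593) = -121.08 m.
1° of latitude spans πR/180 = 111195 m; at latitude φ, 1° of longitude spans that × cos φ = 107453.6 m, so Δλ = -121.08 / 107453.6 × 3600 = -4.056″.

Δλ = -4.06″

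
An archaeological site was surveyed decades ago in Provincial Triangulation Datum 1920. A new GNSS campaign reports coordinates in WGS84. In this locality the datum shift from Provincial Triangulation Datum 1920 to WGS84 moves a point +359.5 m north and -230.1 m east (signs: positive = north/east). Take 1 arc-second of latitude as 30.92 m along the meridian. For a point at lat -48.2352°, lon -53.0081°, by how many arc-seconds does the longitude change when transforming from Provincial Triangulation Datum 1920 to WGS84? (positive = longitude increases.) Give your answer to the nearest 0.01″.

Δλ = -11.17″

At latitude -48.2352°, cos φ = 0.666074.
1″ of longitude at this latitude = 30.92 × cos φ = 20.5950 m, so Δλ = -230.1 / 20.5950 = -11.173″.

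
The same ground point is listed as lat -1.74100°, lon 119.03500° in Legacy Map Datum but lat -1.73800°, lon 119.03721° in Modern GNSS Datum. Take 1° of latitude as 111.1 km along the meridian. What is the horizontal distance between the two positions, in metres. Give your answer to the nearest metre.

414 m

Δφ = -1.73800° − -1.74100° = +0.00300°; Δλ = 119.03721° − 119.03500° = +0.00221°.
ΔN = Δφ × 111100 = 333.3 m; ΔE = Δλ × 111100 × cos(-1.74100°) = +0.00221 × 111100 × 0.999538 = 245.4 m.
Distance = √(ΔE² + ΔN²) = √(245.4² + 333.3²) = 413.9 m.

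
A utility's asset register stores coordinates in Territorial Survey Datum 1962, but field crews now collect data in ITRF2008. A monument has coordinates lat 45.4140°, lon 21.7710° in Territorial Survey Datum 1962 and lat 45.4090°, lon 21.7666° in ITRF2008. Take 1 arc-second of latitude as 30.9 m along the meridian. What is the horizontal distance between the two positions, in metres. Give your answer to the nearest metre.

654 m

Δφ = 45.4090° − 45.4140° = -0.0050°; Δλ = 21.7666° − 21.7710° = -0.0044°.
1° of latitude = 3600 × 30.90 = 111240 m.
ΔN = Δφ × 111240 = -556.2 m; ΔE = Δλ × 111240 × cos(45.4140°) = -0.0044 × 111240 × 0.701979 = -343.6 m.
Distance = √(ΔE² + ΔN²) = √((-343.6)² + (-556.2)²) = 653.8 m.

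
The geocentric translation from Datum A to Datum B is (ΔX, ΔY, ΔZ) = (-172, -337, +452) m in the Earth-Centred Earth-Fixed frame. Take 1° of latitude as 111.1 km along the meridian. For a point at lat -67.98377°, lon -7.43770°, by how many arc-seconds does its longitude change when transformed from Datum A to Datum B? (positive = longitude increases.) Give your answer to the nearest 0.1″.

sin φ = -0.927078, cos φ = 0.374869, sin λ = -0.129448, cos λ = 0.991586.
East component: ΔE = −sin λ·ΔX + cos λ·ΔY = −(-0.129448)(-172) + (0.991586)(-337) = -356.43 m.
1° of latitude spans 111100 m; at latitude φ, 1° of longitude spans that × cos φ = 41648.0 m, so Δλ = -356.43 / 41648.0 × 3600 = -30.809″.

Δλ = -30.8″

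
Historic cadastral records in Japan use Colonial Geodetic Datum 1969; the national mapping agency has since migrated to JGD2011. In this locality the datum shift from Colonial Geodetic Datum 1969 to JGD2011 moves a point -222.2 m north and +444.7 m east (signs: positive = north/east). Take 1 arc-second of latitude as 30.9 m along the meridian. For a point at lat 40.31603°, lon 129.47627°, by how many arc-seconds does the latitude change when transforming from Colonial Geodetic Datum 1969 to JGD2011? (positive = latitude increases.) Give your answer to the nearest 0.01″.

Δφ = -7.19″

1″ of latitude = 30.90 m, so Δφ = -222.2 / 30.90 = -7.191″.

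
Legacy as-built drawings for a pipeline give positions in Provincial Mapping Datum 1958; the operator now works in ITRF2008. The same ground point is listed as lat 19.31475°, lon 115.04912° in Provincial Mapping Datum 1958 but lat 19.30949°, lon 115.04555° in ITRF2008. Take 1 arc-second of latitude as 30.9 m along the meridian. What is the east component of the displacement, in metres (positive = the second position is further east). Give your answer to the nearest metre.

ΔE = -375 m

Δφ = 19.30949° − 19.31475° = -0.00526°; Δλ = 115.04555° − 115.04912° = -0.00357°.
1° of latitude = 3600 × 30.90 = 111240 m.
ΔN = Δφ × 111240 = -585.1 m; ΔE = Δλ × 111240 × cos(19.31475°) = -0.00357 × 111240 × 0.943716 = -374.8 m.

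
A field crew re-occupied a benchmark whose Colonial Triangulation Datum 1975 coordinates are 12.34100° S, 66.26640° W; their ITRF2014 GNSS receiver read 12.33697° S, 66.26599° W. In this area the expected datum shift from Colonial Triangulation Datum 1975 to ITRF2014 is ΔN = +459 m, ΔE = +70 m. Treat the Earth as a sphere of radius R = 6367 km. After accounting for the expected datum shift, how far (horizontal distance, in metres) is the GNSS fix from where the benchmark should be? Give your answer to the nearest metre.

28 m

Observed coordinate differences: Δφ = +0.00403°, Δλ = +0.00041°.
Converting to metres (1° lat = 111125 m, cos φ = 0.976893): observed ΔN = 447.8 m, observed ΔE = 44.5 m.
Subtracting the expected shift leaves a residual of 447.8 − (459) = -11.2 m north and 44.5 − (70) = -25.5 m east.
Residual distance = √((-11.2)² + (-25.5)²) = 27.8 m.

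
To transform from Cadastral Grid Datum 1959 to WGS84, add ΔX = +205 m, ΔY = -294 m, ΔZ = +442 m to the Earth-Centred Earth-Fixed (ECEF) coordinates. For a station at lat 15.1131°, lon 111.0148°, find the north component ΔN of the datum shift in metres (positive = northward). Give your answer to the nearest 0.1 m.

ΔN = 517.4 m

At φ = 15.1131°, λ = 111.0148°: sin φ = 0.260725, cos φ = 0.965413, sin λ = 0.933488, cos λ = -0.358609.
ΔN = −sin φ cos λ·ΔX − sin φ sin λ·ΔY + cos φ·ΔZ = −(0.260725)(-0.358609)(205) − (0.260725)(0.933488)(-294) + (0.965413)(442) = 517.43 m.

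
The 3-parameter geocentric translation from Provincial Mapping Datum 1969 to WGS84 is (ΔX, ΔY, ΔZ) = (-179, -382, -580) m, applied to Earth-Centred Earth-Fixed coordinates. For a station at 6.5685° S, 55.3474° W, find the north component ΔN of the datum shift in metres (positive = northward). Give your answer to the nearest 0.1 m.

At φ = -6.5685°, λ = -55.3474°: sin φ = -0.114391, cos φ = 0.993436, sin λ = -0.822615, cos λ = 0.568599.
ΔN = −sin φ cos λ·ΔX − sin φ sin λ·ΔY + cos φ·ΔZ = −(-0.114391)(0.568599)(-179) − (-0.114391)(-0.822615)(-382) + (0.993436)(-580) = -551.89 m.

ΔN = -551.9 m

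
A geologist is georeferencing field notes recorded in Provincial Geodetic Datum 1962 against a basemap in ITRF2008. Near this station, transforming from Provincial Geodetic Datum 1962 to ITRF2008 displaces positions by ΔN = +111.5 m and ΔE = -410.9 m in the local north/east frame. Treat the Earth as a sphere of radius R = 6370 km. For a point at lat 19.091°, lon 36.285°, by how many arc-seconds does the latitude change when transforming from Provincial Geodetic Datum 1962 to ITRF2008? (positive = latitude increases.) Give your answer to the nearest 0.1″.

On a sphere of radius R, 1 rad of latitude = R, so Δφ = ΔN / R = 111.5 / 6370000 = 1.7504e-05 rad = 3.610″.

Δφ = 3.6″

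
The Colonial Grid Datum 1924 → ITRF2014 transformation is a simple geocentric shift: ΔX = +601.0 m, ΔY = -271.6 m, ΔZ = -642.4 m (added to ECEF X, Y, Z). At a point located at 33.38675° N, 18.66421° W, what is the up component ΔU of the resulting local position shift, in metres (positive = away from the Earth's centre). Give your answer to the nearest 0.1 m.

The local up (radial) axis is (cos φ cos λ, cos φ sin λ, sin φ), giving ΔU = 475.430 + 72.574 − 353.505 = 194.50 m.

ΔU = 194.5 m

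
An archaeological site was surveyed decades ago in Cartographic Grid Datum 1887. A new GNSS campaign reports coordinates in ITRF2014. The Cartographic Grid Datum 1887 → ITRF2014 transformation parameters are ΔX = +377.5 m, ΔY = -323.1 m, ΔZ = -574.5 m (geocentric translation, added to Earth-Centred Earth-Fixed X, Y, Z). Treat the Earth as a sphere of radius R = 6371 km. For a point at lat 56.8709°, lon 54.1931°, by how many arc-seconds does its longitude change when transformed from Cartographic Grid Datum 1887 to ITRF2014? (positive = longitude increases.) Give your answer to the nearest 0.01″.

Δλ = -29.33″

sin φ = 0.837441, cos φ = 0.546527, sin λ = 0.810993, cos λ = 0.585055.
East component: ΔE = −sin λ·ΔX + cos λ·ΔY = −(0.810993)(377.5) + (0.585055)(-323.1) = -495.18 m.
1° of latitude spans πR/180 = 111195 m; at latitude φ, 1° of longitude spans that × cos φ = 60771.1 m, so Δλ = -495.18 / 60771.1 × 3600 = -29.334″.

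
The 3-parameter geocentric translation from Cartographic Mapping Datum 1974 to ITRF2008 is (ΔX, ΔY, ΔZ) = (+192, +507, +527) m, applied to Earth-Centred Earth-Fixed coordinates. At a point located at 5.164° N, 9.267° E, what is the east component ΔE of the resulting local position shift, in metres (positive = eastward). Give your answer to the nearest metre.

ΔE = 469 m

The local east axis at (φ, λ) is (−sin λ, cos λ, 0), so ΔE = −sin(9.267°)·192 + cos(9.267°)·507 = 469.46 m.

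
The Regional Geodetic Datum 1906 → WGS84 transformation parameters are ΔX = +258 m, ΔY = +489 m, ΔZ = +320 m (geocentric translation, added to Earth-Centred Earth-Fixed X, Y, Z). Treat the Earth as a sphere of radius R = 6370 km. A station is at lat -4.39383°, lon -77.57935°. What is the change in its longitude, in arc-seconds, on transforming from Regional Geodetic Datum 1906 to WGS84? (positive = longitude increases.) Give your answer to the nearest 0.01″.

Δλ = 11.60″

sin φ = -0.076612, cos φ = 0.997061, sin λ = -0.976595, cos λ = 0.215087.
East component: ΔE = −sin λ·ΔX + cos λ·ΔY = −(-0.976595)(258) + (0.215087)(489) = 357.14 m.
1° of latitude spans πR/180 = 111177 m; at latitude φ, 1° of longitude spans that × cos φ = 110850.7 m, so Δλ = 357.14 / 110850.7 × 3600 = 11.598″.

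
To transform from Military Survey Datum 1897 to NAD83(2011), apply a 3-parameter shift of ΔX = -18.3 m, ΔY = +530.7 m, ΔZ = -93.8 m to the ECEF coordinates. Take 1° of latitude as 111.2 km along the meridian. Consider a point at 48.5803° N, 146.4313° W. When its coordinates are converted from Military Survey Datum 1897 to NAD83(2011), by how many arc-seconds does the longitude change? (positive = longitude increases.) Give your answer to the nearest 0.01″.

Δλ = -22.13″

sin φ = 0.749884, cos φ = 0.661570, sin λ = -0.552936, cos λ = -0.833223.
East component: ΔE = −sin λ·ΔX + cos λ·ΔY = −(-0.552936)(-18.3) + (-0.833223)(530.7) = -452.31 m.
1° of latitude spans 111200 m; at latitude φ, 1° of longitude spans that × cos φ = 73566.6 m, so Δλ = -452.31 / 73566.6 × 3600 = -22.134″.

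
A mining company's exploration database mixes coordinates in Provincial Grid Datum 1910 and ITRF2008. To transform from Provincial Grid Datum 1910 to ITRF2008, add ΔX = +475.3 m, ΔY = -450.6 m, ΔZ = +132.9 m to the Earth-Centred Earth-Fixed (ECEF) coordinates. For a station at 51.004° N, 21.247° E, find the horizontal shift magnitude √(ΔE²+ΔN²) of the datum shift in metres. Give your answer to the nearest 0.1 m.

The local east axis at (φ, λ) is (−sin λ, cos λ, 0), so ΔE = −sin(21.247°)·475.3 + cos(21.247°)·(-450.6) = -592.21 m.
The local north axis is (−sin φ cos λ, −sin φ sin λ, cos φ), giving ΔN = -344.289 + 126.909 + 83.629 = -133.75 m.
Horizontal magnitude = √(ΔE² + ΔN²) = √((-592.21)² + (-133.75)²) = 607.13 m.

607.1 m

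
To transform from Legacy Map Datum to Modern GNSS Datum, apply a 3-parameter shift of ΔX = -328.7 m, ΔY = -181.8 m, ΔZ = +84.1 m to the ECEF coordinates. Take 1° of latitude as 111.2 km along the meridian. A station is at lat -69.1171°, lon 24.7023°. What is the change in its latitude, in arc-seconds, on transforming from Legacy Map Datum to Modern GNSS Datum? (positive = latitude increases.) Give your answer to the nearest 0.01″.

Δφ = -10.36″

sin φ = -0.934311, cos φ = 0.356459, sin λ = 0.417904, cos λ = 0.908491.
North component: ΔN = −sin φ cos λ·ΔX − sin φ sin λ·ΔY + cos φ·ΔZ = −(-0.934311)(0.908491)(-328.7) − (-0.934311)(0.417904)(-181.8) + (0.356459)(84.1) = -320.01 m.
1° of latitude spans 111200 m, so Δφ = -320.01 / 111200 × 3600 = -10.360″.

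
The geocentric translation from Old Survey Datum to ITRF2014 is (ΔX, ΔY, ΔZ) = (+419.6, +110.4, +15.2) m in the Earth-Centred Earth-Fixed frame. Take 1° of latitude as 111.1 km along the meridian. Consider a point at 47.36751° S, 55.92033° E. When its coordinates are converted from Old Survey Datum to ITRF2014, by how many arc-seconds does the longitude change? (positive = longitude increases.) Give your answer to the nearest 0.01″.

sin φ = -0.735713, cos φ = 0.677293, sin λ = 0.828259, cos λ = 0.560345.
East component: ΔE = −sin λ·ΔX + cos λ·ΔY = −(0.828259)(419.6) + (0.560345)(110.4) = -285.68 m.
1° of latitude spans 111100 m; at latitude φ, 1° of longitude spans that × cos φ = 75247.3 m, so Δλ = -285.68 / 75247.3 × 3600 = -13.667″.

Δλ = -13.67″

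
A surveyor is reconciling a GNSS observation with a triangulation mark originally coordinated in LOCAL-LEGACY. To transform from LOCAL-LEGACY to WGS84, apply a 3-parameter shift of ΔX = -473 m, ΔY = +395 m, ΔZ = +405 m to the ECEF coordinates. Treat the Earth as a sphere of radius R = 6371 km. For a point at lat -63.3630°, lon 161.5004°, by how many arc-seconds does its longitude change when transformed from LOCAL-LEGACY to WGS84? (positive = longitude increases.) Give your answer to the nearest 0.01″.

Δλ = -16.21″

sin φ = -0.893865, cos φ = 0.448336, sin λ = 0.317298, cos λ = -0.948326.
East component: ΔE = −sin λ·ΔX + cos λ·ΔY = −(0.317298)(-473) + (-0.948326)(395) = -224.51 m.
1° of latitude spans πR/180 = 111195 m; at latitude φ, 1° of longitude spans that × cos φ = 49852.7 m, so Δλ = -224.51 / 49852.7 × 3600 = -16.212″.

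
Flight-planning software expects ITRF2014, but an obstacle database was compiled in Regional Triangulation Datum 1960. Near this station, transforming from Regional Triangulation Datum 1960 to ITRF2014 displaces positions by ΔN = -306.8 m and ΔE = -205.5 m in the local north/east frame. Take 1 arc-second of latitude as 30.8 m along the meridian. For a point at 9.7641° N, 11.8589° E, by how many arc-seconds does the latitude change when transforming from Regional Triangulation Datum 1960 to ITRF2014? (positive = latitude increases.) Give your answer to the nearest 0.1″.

Δφ = -10.0″

1″ of latitude = 30.80 m, so Δφ = -306.8 / 30.80 = -9.961″.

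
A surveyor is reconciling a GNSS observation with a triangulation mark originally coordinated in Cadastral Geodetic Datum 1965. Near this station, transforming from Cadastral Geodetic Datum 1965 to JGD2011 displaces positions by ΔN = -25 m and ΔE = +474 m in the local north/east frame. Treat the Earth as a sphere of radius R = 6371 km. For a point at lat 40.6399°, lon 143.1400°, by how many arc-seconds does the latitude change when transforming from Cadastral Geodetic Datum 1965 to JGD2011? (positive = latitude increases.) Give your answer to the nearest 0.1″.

Δφ = -0.8″

On a sphere of radius R, 1 rad of latitude = R, so Δφ = ΔN / R = -25.0 / 6371000 = -3.9240e-06 rad = -0.809″.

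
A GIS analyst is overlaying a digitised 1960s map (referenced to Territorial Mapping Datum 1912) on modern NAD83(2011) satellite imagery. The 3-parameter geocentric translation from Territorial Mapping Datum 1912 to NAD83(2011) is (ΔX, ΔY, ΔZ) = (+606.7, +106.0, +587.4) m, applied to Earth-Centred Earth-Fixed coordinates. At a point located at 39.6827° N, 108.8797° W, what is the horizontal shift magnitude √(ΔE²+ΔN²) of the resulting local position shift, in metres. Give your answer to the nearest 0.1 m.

The local east axis at (φ, λ) is (−sin λ, cos λ, 0), so ΔE = −sin(-108.8797°)·606.7 + cos(-108.8797°)·106.0 = 539.76 m.
The local north axis is (−sin φ cos λ, −sin φ sin λ, cos φ), giving ΔN = 125.356 + 64.043 + 452.059 = 641.46 m.
Horizontal magnitude = √(ΔE² + ΔN²) = √(539.76² + 641.46²) = 838.34 m.

838.3 m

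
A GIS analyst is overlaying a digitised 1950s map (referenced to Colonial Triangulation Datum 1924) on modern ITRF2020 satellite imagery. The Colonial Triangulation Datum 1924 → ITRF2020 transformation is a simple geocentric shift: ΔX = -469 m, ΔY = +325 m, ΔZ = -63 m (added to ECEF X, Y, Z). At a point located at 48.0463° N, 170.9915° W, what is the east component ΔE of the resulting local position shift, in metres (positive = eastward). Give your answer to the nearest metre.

At φ = 48.0463°, λ = -170.9915°: sin φ = 0.743685, cos φ = 0.668530, sin λ = -0.156581, cos λ = -0.987665.
ΔE = −sin λ·ΔX + cos λ·ΔY = −(-0.156581)·(-469) + (-0.987665)·(325) = -394.43 m.

ΔE = -394 m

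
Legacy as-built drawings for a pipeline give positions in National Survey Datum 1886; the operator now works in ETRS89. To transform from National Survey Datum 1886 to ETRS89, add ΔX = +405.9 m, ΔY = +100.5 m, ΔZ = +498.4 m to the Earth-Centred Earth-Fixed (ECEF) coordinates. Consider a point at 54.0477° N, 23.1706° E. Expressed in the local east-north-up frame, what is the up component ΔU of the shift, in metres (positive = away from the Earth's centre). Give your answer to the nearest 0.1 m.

The local up (radial) axis is (cos φ cos λ, cos φ sin λ, sin φ), giving ΔU = 219.086 + 23.217 + 403.458 = 645.76 m.

ΔU = 645.8 m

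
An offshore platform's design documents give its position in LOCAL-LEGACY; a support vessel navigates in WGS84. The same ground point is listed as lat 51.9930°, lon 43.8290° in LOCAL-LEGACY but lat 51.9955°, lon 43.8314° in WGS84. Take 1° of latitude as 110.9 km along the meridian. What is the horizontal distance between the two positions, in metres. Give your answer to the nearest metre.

Δφ = 51.9955° − 51.9930° = +0.0025°; Δλ = 43.8314° − 43.8290° = +0.0024°.
ΔN = Δφ × 110900 = 277.2 m; ΔE = Δλ × 110900 × cos(51.9930°) = +0.0024 × 110900 × 0.615758 = 163.9 m.
Distance = √(ΔE² + ΔN²) = √(163.9² + 277.2²) = 322.1 m.

322 m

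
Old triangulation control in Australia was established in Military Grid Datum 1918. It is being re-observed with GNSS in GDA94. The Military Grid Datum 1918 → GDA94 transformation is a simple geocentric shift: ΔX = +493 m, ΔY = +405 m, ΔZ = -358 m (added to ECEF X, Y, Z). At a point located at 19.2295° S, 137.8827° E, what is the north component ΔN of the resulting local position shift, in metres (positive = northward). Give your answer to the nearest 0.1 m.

The local north axis is (−sin φ cos λ, −sin φ sin λ, cos φ), giving ΔN = -120.442 + 89.457 − 338.026 = -369.01 m.

ΔN = -369.0 m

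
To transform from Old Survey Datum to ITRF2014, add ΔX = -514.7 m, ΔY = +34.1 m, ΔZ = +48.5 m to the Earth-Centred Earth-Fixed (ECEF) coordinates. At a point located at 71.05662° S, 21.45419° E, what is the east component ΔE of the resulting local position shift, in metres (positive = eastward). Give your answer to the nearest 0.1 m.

At φ = -71.05662°, λ = 21.45419°: sin φ = -0.945840, cos φ = 0.324634, sin λ = 0.365757, cos λ = 0.930710.
ΔE = −sin λ·ΔX + cos λ·ΔY = −(0.365757)·(-514.7) + (0.930710)·(34.1) = 219.99 m.

ΔE = 220.0 m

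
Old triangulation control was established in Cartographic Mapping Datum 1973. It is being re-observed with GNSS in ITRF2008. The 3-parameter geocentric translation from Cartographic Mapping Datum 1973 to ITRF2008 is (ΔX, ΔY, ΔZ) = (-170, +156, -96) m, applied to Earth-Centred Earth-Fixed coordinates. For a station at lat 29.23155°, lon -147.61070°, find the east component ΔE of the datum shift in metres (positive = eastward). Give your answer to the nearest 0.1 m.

ΔE = -222.8 m

At φ = 29.23155°, λ = -147.61070°: sin φ = 0.488340, cos φ = 0.872653, sin λ = -0.535669, cos λ = -0.844428.
ΔE = −sin λ·ΔX + cos λ·ΔY = −(-0.535669)·(-170) + (-0.844428)·(156) = -222.79 m.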